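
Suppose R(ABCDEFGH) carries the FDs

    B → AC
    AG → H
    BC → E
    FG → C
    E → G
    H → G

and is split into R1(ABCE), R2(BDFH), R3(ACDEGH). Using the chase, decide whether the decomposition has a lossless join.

Yes

Chase test. Columns are ABCDEFGH; row i has aⱼ where attribute j ∈ Ri, else bᵢⱼ.
Initial tableau (one row per fragment):
  row 1: a1 a2 a3 b14 a5 b16 b17 b18
  row 2: b21 a2 b23 a4 b25 a6 b27 a8
  row 3: a1 b32 a3 a4 a5 b36 a7 a8
Rows 1 and 2 agree on B; apply B→AC and equate their AC entries.
Rows 1 and 2 agree on BC; apply BC→E and equate their E entries.
Rows 1 and 2 agree on E; apply E→G and equate their G entries.
Rows 1 and 3 agree on E; apply E→G and equate their G entries.
Rows 1 and 2 agree on AG; apply AG→H and equate their H entries.
Row 2 is now all distinguished symbols — the join is lossless.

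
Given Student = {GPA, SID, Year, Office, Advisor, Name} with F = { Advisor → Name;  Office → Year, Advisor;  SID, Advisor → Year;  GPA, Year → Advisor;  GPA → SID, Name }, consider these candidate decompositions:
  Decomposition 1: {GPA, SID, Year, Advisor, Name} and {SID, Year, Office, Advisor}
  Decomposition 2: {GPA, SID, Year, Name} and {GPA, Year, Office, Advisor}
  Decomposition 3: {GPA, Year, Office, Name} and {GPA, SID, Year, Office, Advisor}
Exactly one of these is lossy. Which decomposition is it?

Decomposition 1

Decomposition 1: common = {SID, Year, Advisor}, closure = {SID, Year, Advisor, Name} → lossy.
Decomposition 2: common = {GPA, Year}, closure = {GPA, SID, Year, Advisor, Name} → lossless.
Decomposition 3: common = {GPA, Year, Office}, closure = {GPA, SID, Year, Office, Advisor, Name} → lossless.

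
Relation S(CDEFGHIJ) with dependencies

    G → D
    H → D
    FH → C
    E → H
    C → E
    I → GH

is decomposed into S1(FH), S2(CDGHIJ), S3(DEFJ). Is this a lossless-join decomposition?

Chase test. Columns are CDEFGHIJ; row i has aⱼ where attribute j ∈ Si, else bᵢⱼ.
Initial tableau (one row per fragment):
  row 1: b11 b12 b13 a4 b15 a6 b17 b18
  row 2: a1 a2 b23 b24 a5 a6 a7 a8
  row 3: b31 a2 a3 a4 b35 b36 b37 a8
Rows 1 and 2 agree on H; apply H→D and equate their D entries.
No row becomes fully distinguished — the join is lossy.

No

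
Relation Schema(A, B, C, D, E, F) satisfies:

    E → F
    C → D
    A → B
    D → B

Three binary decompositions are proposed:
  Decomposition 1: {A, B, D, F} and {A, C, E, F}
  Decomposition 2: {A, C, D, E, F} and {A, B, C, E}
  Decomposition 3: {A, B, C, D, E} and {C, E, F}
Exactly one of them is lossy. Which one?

Decomposition 1

Decomposition 1: common = {A, F}, closure = {A, B, F} → lossy.
Decomposition 2: common = {A, C, E}, closure = {A, B, C, D, E, F} → lossless.
Decomposition 3: common = {C, E}, closure = {B, C, D, E, F} → lossless.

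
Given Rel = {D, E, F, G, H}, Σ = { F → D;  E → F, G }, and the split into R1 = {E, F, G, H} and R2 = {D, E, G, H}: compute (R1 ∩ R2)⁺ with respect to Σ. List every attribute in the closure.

D, E, F, G, H

R1 ∩ R2 = {E, G, H}.
E → F, G applies, adding F
F → D applies, adding D
Closure: {D, E, F, G, H}.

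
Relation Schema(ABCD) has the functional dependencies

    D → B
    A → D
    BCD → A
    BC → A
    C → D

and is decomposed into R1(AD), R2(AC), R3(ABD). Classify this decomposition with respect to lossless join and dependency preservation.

lossless and dependency-preserving

Lossless test (chase): Rows 1 and 3 agree on D; apply D→B and equate their B entries. Rows 1 and 2 agree on A; apply A→D and equate their D entries. Rows 1 and 2 agree on D; apply D→B and equate their B entries. Row 2 is now all distinguished symbols — the join is lossless.
Dependency preservation: BCD → A; BC → A; C → D are not contained in any single fragment, but the restricted closure of each left-hand side across the fragments still reaches the right-hand side; the remaining FDs each lie inside some fragment. All dependencies are preserved.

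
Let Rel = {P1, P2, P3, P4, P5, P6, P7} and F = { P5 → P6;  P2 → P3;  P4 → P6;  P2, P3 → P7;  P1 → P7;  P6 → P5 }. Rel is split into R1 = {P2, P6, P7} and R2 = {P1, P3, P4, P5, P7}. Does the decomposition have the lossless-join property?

No

Common attributes: R1 ∩ R2 = {P7}.
No dependency enlarges {P7}, so (P7)⁺ = {P7}.
The closure contains neither all of R1 = {P2, P6, P7} nor all of R2 = {P1, P3, P4, P5, P7}, so the common attributes are not a superkey of either fragment. The join is lossy.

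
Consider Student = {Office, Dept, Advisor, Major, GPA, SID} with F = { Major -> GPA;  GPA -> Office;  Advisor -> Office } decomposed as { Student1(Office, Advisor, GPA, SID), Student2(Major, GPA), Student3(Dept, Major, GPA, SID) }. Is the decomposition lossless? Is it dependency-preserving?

lossy but dependency-preserving

Lossless test (chase): Rows 1 and 2 agree on GPA; apply GPA→Office and equate their Office entries. Rows 1 and 3 agree on GPA; apply GPA→Office and equate their Office entries. No row becomes fully distinguished — the join is lossy.
Dependency preservation: every FD's attributes lie within a single fragment, so each can be enforced locally — preserved.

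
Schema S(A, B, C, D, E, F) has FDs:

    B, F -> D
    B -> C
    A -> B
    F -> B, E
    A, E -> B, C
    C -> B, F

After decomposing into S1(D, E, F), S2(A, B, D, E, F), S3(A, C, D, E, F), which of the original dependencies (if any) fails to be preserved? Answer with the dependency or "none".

B, F → D lies within S2.
B → C: restricted closure across fragments reaches C.
A → B lies within S2.
F → B, E lies within S2.
A, E → B, C: restricted closure across fragments reaches B, C.
C → B, F: restricted closure across fragments reaches B, F.
Every dependency is enforceable on the fragments, so the decomposition is dependency-preserving.

none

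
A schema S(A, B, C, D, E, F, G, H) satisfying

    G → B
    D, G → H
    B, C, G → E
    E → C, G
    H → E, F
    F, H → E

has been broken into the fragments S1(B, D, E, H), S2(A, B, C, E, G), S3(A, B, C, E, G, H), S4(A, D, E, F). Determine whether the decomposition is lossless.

Yes

Chase test. Columns are A, B, C, D, E, F, G, H; row i has aⱼ where attribute j ∈ Si, else bᵢⱼ.
Initial tableau (one row per fragment):
  row 1: b11 a2 b13 a4 a5 b16 b17 a8
  row 2: a1 a2 a3 b24 a5 b26 a7 b28
  row 3: a1 a2 a3 b34 a5 b36 a7 a8
  row 4: a1 b42 b43 a4 a5 a6 b47 b48
Rows 1 and 2 agree on E; apply E→C, G and equate their C, G entries.
Rows 1 and 4 agree on E; apply E→C, G and equate their C, G entries.
Rows 1 and 3 agree on H; apply H→E, F and equate their E, F entries.
Rows 1 and 4 agree on G; apply G→B and equate their B entries.
Rows 1 and 4 agree on D, G; apply D, G→H and equate their H entries.
Rows 1 and 4 agree on H; apply H→E, F and equate their E, F entries.
Row 4 is now all distinguished symbols — the join is lossless.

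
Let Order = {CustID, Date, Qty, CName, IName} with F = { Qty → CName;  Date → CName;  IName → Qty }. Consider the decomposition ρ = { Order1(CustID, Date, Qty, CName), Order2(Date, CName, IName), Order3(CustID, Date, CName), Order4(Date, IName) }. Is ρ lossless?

No

Chase test. Columns are CustID, Date, Qty, CName, IName; row i has aⱼ where attribute j ∈ Orderi, else bᵢⱼ.
Initial tableau (one row per fragment):
  row 1: a1 a2 a3 a4 b15
  row 2: b21 a2 b23 a4 a5
  row 3: a1 a2 b33 a4 b35
  row 4: b41 a2 b43 b44 a5
Rows 1 and 4 agree on Date; apply Date→CName and equate their CName entries.
Rows 2 and 4 agree on IName; apply IName→Qty and equate their Qty entries.
No row becomes fully distinguished — the join is lossy.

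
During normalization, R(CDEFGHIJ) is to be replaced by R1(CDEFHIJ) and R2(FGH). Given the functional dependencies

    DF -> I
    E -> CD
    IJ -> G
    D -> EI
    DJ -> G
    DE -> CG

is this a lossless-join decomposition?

Common attributes: R1 ∩ R2 = {FH}.
No dependency enlarges {FH}, so (FH)⁺ = {FH}.
The closure contains neither all of R1 = {CDEFHIJ} nor all of R2 = {FGH}, so the common attributes are not a superkey of either fragment. The join is lossy.

No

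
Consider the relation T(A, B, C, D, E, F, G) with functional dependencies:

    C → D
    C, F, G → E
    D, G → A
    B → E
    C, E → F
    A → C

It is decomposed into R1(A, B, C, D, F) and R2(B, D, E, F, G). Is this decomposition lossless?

Common attributes: R1 ∩ R2 = {B, D, F}.
Closure of {B, D, F}: B → E applies, adding E. So (B, D, F)⁺ = {B, D, E, F}.
The closure contains neither all of R1 = {A, B, C, D, F} nor all of R2 = {B, D, E, F, G}, so the common attributes are not a superkey of either fragment. The join is lossy.

No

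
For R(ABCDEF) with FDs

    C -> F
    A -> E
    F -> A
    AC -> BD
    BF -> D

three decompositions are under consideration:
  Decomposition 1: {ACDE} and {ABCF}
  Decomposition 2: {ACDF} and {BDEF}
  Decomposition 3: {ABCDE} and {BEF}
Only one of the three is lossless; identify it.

Decomposition 1: common = {AC}, closure = {ABCDEF} → lossless.
Decomposition 2: common = {DF}, closure = {ADEF} → lossy.
Decomposition 3: common = {BE}, closure = {BE} → lossy.

Decomposition 1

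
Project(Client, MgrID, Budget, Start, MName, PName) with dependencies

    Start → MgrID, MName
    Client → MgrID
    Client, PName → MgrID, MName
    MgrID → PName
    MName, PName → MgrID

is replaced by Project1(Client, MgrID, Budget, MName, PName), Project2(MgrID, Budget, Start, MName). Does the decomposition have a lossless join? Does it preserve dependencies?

lossy but dependency-preserving

Lossless test: (MgrID, Budget, MName)⁺ = {MgrID, Budget, MName, PName}, which is a superkey of neither fragment — lossy.
Dependency preservation: every FD's attributes lie within a single fragment, so each can be enforced locally — preserved.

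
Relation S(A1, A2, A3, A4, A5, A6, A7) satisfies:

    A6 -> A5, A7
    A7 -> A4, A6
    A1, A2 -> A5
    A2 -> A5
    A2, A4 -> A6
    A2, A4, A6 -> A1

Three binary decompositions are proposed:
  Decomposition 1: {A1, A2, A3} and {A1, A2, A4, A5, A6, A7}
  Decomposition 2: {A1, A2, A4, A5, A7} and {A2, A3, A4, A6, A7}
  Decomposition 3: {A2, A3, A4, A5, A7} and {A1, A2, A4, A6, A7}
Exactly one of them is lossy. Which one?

Decomposition 1: common = {A1, A2}, closure = {A1, A2, A5} → lossy.
Decomposition 2: common = {A2, A4, A7}, closure = {A1, A2, A4, A5, A6, A7} → lossless.
Decomposition 3: common = {A2, A4, A7}, closure = {A1, A2, A4, A5, A6, A7} → lossless.

Decomposition 1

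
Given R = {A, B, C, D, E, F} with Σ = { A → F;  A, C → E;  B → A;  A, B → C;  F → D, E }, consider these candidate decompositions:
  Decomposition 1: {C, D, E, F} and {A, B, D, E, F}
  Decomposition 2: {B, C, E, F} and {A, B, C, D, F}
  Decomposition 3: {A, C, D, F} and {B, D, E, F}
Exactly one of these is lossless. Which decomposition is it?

Decomposition 2

Decomposition 1: common = {D, E, F}, closure = {D, E, F} → lossy.
Decomposition 2: common = {B, C, F}, closure = {A, B, C, D, E, F} → lossless.
Decomposition 3: common = {D, F}, closure = {D, E, F} → lossy.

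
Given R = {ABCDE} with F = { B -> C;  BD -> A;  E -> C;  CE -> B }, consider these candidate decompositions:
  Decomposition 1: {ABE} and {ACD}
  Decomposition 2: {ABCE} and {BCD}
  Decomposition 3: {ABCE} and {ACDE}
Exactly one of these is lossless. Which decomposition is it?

Decomposition 1: common = {A}, closure = {A} → lossy.
Decomposition 2: common = {BC}, closure = {BC} → lossy.
Decomposition 3: common = {ACE}, closure = {ABCE} → lossless.

Decomposition 3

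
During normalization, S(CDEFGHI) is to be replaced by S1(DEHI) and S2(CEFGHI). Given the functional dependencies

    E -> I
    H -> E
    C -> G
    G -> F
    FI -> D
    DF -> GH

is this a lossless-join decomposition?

Common attributes: S1 ∩ S2 = {EHI}.
No dependency enlarges {EHI}, so (EHI)⁺ = {EHI}.
The closure contains neither all of S1 = {DEHI} nor all of S2 = {CEFGHI}, so the common attributes are not a superkey of either fragment. The join is lossy.

No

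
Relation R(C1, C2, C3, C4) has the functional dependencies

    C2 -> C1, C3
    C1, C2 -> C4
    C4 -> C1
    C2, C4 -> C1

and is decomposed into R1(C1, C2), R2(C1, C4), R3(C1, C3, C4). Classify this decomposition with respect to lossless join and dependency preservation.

lossy and not dependency-preserving

Lossless test (chase): applying each FD to every pair of rows produces no changes in the tableau, so no row becomes fully distinguished — the join is lossy.
Dependency preservation: the restricted closure of {C2} across the fragments never reaches {C1, C3}, so C2 → C1, C3 cannot be enforced without a join — not preserved.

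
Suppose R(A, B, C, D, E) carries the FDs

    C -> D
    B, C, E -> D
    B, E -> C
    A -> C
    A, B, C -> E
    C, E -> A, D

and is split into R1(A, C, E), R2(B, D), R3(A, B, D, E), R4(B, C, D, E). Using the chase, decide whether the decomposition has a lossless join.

Chase test. Columns are A, B, C, D, E; row i has aⱼ where attribute j ∈ Ri, else bᵢⱼ.
Initial tableau (one row per fragment):
  row 1: a1 b12 a3 b14 a5
  row 2: b21 a2 b23 a4 b25
  row 3: a1 a2 b33 a4 a5
  row 4: b41 a2 a3 a4 a5
Rows 1 and 4 agree on C; apply C→D and equate their D entries.
Rows 3 and 4 agree on B, E; apply B, E→C and equate their C entries.
Rows 1 and 4 agree on C, E; apply C, E→A, D and equate their A, D entries.
Row 3 is now all distinguished symbols — the join is lossless.

Yes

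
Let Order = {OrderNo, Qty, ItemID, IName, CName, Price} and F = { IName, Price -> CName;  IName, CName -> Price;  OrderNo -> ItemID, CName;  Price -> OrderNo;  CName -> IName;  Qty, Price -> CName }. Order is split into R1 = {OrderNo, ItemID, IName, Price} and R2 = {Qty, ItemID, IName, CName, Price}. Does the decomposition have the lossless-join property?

Common attributes: R1 ∩ R2 = {ItemID, IName, Price}.
Closure of {ItemID, IName, Price}: IName, Price → CName applies, adding CName; Price → OrderNo applies, adding OrderNo. So (ItemID, IName, Price)⁺ = {OrderNo, ItemID, IName, CName, Price}.
This closure contains every attribute of R1, so R1 ∩ R2 → R1. The join is lossless.

Yes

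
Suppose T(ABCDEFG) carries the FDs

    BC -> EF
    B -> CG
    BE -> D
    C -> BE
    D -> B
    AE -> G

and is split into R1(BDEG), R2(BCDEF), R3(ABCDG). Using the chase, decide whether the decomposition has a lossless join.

Yes

Chase test. Columns are ABCDEFG; row i has aⱼ where attribute j ∈ Ri, else bᵢⱼ.
Initial tableau (one row per fragment):
  row 1: b11 a2 b13 a4 a5 b16 a7
  row 2: b21 a2 a3 a4 a5 a6 b27
  row 3: a1 a2 a3 a4 b35 b36 a7
Rows 2 and 3 agree on BC; apply BC→EF and equate their EF entries.
Rows 1 and 2 agree on B; apply B→CG and equate their CG entries.
Rows 1 and 2 agree on BC; apply BC→EF and equate their EF entries.
Row 3 is now all distinguished symbols — the join is lossless.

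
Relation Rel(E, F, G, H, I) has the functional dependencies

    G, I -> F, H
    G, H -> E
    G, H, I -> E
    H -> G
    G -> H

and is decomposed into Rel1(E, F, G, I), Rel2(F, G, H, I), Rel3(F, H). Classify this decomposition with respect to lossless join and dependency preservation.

Lossless test (chase): Rows 1 and 2 agree on G, I; apply G, I→F, H and equate their F, H entries. Rows 1 and 2 agree on G, H; apply G, H→E and equate their E entries. Rows 1 and 3 agree on H; apply H→G and equate their G entries. Rows 1 and 3 agree on G, H; apply G, H→E and equate their E entries. Row 1 is now all distinguished symbols — the join is lossless.
Dependency preservation: G, H → E; G, H, I → E are not contained in any single fragment, but the restricted closure of each left-hand side across the fragments still reaches the right-hand side; the remaining FDs each lie inside some fragment. All dependencies are preserved.

lossless and dependency-preserving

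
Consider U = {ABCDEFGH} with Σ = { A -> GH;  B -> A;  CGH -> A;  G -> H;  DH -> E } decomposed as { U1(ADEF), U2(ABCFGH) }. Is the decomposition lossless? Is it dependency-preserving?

Lossless test: (AF)⁺ = {AFGH}, which is a superkey of neither fragment — lossy.
Dependency preservation: the restricted closure of {DH} across the fragments never reaches {E}, so DH → E cannot be enforced without a join — not preserved.

lossy and not dependency-preserving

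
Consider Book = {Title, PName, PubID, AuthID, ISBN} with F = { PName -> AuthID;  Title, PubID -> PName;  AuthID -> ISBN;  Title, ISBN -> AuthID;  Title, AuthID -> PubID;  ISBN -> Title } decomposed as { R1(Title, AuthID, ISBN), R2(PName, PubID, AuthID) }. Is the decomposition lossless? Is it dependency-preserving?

lossless but not dependency-preserving

Lossless test: (AuthID)⁺ = {Title, PName, PubID, AuthID, ISBN}, which contains all of one fragment — lossless.
Dependency preservation: the restricted closure of {Title, PubID} across the fragments never reaches {PName}, so Title, PubID → PName cannot be enforced without a join — not preserved.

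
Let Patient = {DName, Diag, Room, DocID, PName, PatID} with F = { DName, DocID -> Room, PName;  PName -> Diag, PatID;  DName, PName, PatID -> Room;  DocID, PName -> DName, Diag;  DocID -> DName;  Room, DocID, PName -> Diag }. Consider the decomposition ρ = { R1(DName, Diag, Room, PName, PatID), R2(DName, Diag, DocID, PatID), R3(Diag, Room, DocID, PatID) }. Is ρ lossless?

Chase test. Columns are DName, Diag, Room, DocID, PName, PatID; row i has aⱼ where attribute j ∈ Ri, else bᵢⱼ.
Initial tableau (one row per fragment):
  row 1: a1 a2 a3 b14 a5 a6
  row 2: a1 a2 b23 a4 b25 a6
  row 3: b31 a2 a3 a4 b35 a6
Rows 2 and 3 agree on DocID; apply DocID→DName and equate their DName entries.
Rows 2 and 3 agree on DName, DocID; apply DName, DocID→Room, PName and equate their Room, PName entries.
No row becomes fully distinguished — the join is lossy.

No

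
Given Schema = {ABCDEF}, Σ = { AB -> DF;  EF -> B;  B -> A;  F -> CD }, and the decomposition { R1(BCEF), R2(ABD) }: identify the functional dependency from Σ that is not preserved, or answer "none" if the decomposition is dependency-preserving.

Check F → CD: no single fragment contains all of {CDF}, and the restricted closure of {F} across the fragments never reaches {CD}.
AB → DF is preserved.
EF → B is preserved.
B → A is preserved.

F -> CD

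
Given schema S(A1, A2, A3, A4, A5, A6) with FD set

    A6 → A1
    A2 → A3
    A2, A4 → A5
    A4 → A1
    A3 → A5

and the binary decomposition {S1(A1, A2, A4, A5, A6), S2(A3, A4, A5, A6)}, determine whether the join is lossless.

No

Common attributes: S1 ∩ S2 = {A4, A5, A6}.
Closure of {A4, A5, A6}: A6 → A1 applies, adding A1. So (A4, A5, A6)⁺ = {A1, A4, A5, A6}.
The closure contains neither all of S1 = {A1, A2, A4, A5, A6} nor all of S2 = {A3, A4, A5, A6}, so the common attributes are not a superkey of either fragment. The join is lossy.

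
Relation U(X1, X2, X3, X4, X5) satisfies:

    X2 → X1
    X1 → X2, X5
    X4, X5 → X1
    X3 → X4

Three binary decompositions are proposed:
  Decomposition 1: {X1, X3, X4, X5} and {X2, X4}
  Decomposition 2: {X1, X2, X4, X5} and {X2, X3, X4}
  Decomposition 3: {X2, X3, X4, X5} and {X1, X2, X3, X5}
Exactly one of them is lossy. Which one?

Decomposition 1

Decomposition 1: common = {X4}, closure = {X4} → lossy.
Decomposition 2: common = {X2, X4}, closure = {X1, X2, X4, X5} → lossless.
Decomposition 3: common = {X2, X3, X5}, closure = {X1, X2, X3, X4, X5} → lossless.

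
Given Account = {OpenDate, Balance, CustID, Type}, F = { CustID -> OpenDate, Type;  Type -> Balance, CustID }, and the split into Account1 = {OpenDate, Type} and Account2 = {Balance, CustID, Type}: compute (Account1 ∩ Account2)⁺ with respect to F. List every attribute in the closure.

Account1 ∩ Account2 = {Type}.
Type → Balance, CustID applies, adding Balance, CustID
CustID → OpenDate, Type applies, adding OpenDate
Closure: {OpenDate, Balance, CustID, Type}.

OpenDate, Balance, CustID, Type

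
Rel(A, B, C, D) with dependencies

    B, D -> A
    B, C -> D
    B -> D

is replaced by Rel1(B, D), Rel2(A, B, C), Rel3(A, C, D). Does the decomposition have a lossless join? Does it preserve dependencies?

Lossless test (chase): Rows 1 and 2 agree on B; apply B→D and equate their D entries. Rows 1 and 2 agree on B, D; apply B, D→A and equate their A entries. Row 2 is now all distinguished symbols — the join is lossless.
Dependency preservation: B, D → A; B, C → D are not contained in any single fragment, but the restricted closure of each left-hand side across the fragments still reaches the right-hand side; the remaining FDs each lie inside some fragment. All dependencies are preserved.

lossless and dependency-preserving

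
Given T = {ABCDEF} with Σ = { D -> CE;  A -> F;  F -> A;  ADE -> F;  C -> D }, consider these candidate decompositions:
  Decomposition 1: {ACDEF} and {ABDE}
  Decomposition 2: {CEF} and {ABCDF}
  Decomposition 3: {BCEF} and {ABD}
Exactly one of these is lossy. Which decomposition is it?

Decomposition 1: common = {ADE}, closure = {ACDEF} → lossless.
Decomposition 2: common = {CF}, closure = {ACDEF} → lossless.
Decomposition 3: common = {B}, closure = {B} → lossy.

Decomposition 3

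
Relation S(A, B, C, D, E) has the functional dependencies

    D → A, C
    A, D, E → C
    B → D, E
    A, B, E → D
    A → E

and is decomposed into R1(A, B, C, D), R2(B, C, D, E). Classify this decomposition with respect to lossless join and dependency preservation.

Lossless test: (B, C, D)⁺ = {A, B, C, D, E}, which contains all of one fragment — lossless.
Dependency preservation: the restricted closure of {A} across the fragments never reaches {E}, so A → E cannot be enforced without a join — not preserved.

lossless but not dependency-preserving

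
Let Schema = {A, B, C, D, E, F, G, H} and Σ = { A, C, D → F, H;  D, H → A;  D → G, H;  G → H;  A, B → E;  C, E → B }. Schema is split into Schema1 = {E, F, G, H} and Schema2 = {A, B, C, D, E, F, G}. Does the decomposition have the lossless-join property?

Yes

Common attributes: Schema1 ∩ Schema2 = {E, F, G}.
Closure of {E, F, G}: G → H applies, adding H. So (E, F, G)⁺ = {E, F, G, H}.
This closure contains every attribute of Schema1, so Schema1 ∩ Schema2 → Schema1. The join is lossless.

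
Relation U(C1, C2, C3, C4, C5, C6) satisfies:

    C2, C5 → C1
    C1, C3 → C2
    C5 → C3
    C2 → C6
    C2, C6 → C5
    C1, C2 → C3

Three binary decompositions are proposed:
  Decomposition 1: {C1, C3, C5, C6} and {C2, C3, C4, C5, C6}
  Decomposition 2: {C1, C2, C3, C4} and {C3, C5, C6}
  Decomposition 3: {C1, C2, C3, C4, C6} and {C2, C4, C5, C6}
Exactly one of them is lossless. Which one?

Decomposition 1: common = {C3, C5, C6}, closure = {C3, C5, C6} → lossy.
Decomposition 2: common = {C3}, closure = {C3} → lossy.
Decomposition 3: common = {C2, C4, C6}, closure = {C1, C2, C3, C4, C5, C6} → lossless.

Decomposition 3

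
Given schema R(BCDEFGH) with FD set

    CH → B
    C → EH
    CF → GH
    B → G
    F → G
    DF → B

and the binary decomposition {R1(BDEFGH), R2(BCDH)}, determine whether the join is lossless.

Common attributes: R1 ∩ R2 = {BDH}.
Closure of {BDH}: B → G applies, adding G. So (BDH)⁺ = {BDGH}.
The closure contains neither all of R1 = {BDEFGH} nor all of R2 = {BCDH}, so the common attributes are not a superkey of either fragment. The join is lossy.

No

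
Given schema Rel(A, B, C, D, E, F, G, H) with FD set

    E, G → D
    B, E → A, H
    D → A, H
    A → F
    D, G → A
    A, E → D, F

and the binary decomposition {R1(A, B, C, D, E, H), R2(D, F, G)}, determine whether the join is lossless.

No

Common attributes: R1 ∩ R2 = {D}.
Closure of {D}: D → A, H applies, adding A, H; A → F applies, adding F. So (D)⁺ = {A, D, F, H}.
The closure contains neither all of R1 = {A, B, C, D, E, H} nor all of R2 = {D, F, G}, so the common attributes are not a superkey of either fragment. The join is lossy.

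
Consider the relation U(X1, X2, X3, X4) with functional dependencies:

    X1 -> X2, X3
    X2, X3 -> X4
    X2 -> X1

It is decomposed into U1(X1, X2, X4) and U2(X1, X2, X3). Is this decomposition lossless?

Yes

Common attributes: U1 ∩ U2 = {X1, X2}.
Closure of {X1, X2}: X1 → X2, X3 applies, adding X3; X2, X3 → X4 applies, adding X4. So (X1, X2)⁺ = {X1, X2, X3, X4}.
This closure contains every attribute of U1, so U1 ∩ U2 → U1. The join is lossless.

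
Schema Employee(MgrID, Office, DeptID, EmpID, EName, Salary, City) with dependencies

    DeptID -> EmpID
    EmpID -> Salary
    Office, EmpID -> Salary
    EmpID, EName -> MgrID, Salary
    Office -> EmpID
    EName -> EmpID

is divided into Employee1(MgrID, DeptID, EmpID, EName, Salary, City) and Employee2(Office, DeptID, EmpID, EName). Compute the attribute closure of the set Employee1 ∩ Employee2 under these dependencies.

Employee1 ∩ Employee2 = {DeptID, EmpID, EName}.
EmpID → Salary applies, adding Salary
EmpID, EName → MgrID, Salary applies, adding MgrID
Closure: {MgrID, DeptID, EmpID, EName, Salary}.

MgrID, DeptID, EmpID, EName, Salary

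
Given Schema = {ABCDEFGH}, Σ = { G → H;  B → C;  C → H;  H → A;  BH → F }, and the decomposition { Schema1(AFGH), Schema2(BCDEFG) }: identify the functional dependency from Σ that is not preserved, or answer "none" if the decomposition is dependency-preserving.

C → H

Check C → H: no single fragment contains all of {CH}, and the restricted closure of {C} across the fragments never reaches {H}.
G → H is preserved.
B → C is preserved.
H → A is preserved.
BH → F is preserved.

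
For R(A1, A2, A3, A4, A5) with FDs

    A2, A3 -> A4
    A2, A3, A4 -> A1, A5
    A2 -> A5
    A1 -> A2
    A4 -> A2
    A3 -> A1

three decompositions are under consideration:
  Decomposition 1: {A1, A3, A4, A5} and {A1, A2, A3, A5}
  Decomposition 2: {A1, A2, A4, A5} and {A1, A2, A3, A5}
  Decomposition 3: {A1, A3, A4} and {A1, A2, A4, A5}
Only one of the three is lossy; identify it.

Decomposition 2

Decomposition 1: common = {A1, A3, A5}, closure = {A1, A2, A3, A4, A5} → lossless.
Decomposition 2: common = {A1, A2, A5}, closure = {A1, A2, A5} → lossy.
Decomposition 3: common = {A1, A4}, closure = {A1, A2, A4, A5} → lossless.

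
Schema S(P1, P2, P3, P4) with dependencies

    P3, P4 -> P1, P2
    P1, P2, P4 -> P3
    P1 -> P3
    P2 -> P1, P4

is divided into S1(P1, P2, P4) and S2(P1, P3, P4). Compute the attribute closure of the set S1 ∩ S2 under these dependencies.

P1, P2, P3, P4

S1 ∩ S2 = {P1, P4}.
P1 → P3 applies, adding P3
P3, P4 → P1, P2 applies, adding P2
Closure: {P1, P2, P3, P4}.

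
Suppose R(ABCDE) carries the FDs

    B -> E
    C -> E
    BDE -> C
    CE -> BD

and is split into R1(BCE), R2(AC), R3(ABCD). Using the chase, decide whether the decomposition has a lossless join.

Yes

Chase test. Columns are ABCDE; row i has aⱼ where attribute j ∈ Ri, else bᵢⱼ.
Initial tableau (one row per fragment):
  row 1: b11 a2 a3 b14 a5
  row 2: a1 b22 a3 b24 b25
  row 3: a1 a2 a3 a4 b35
Rows 1 and 3 agree on B; apply B→E and equate their E entries.
Rows 1 and 2 agree on C; apply C→E and equate their E entries.
Rows 1 and 2 agree on CE; apply CE→BD and equate their BD entries.
Rows 1 and 3 agree on CE; apply CE→BD and equate their BD entries.
Row 2 is now all distinguished symbols — the join is lossless.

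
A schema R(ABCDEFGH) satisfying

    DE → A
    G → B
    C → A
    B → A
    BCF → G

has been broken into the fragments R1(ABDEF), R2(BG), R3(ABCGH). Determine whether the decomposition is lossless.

Chase test. Columns are ABCDEFGH; row i has aⱼ where attribute j ∈ Ri, else bᵢⱼ.
Initial tableau (one row per fragment):
  row 1: a1 a2 b13 a4 a5 a6 b17 b18
  row 2: b21 a2 b23 b24 b25 b26 a7 b28
  row 3: a1 a2 a3 b34 b35 b36 a7 a8
Rows 1 and 2 agree on B; apply B→A and equate their A entries.
No row becomes fully distinguished — the join is lossy.

No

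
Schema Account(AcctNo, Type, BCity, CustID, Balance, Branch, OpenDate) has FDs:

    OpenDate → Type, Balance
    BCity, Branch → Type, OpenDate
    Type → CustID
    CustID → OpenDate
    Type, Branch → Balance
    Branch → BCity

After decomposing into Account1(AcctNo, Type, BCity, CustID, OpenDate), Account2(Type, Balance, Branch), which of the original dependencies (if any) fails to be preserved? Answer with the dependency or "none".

Check Branch → BCity: no single fragment contains all of {BCity, Branch}, and the restricted closure of {Branch} across the fragments never reaches {BCity}.
OpenDate → Type, Balance is preserved.
BCity, Branch → Type, OpenDate is preserved.
Type → CustID is preserved.
CustID → OpenDate is preserved.
Type, Branch → Balance is preserved.

Branch → BCity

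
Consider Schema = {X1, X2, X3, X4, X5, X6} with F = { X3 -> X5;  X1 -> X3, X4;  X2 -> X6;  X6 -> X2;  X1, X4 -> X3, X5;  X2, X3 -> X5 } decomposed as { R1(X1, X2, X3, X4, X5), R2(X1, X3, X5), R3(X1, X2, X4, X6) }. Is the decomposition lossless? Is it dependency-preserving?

lossless and dependency-preserving

Lossless test (chase): Rows 1 and 2 agree on X1; apply X1→X3, X4 and equate their X3, X4 entries. Rows 1 and 3 agree on X1; apply X1→X3, X4 and equate their X3, X4 entries. Rows 1 and 3 agree on X2; apply X2→X6 and equate their X6 entries. Rows 1 and 3 agree on X1, X4; apply X1, X4→X3, X5 and equate their X3, X5 entries. Row 1 is now all distinguished symbols — the join is lossless.
Dependency preservation: every FD's attributes lie within a single fragment, so each can be enforced locally — preserved.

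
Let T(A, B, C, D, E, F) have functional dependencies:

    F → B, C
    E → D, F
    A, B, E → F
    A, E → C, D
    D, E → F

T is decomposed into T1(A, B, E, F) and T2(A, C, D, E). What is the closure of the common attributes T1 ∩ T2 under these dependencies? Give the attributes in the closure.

A, B, C, D, E, F

T1 ∩ T2 = {A, E}.
E → D, F applies, adding D, F
A, E → C, D applies, adding C
F → B, C applies, adding B
Closure: {A, B, C, D, E, F}.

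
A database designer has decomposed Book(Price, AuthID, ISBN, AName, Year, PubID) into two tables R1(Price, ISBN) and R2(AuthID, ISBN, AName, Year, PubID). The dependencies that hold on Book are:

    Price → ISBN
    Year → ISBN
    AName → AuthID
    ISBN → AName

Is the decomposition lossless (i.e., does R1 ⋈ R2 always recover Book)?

No

Common attributes: R1 ∩ R2 = {ISBN}.
Closure of {ISBN}: ISBN → AName applies, adding AName; AName → AuthID applies, adding AuthID. So (ISBN)⁺ = {AuthID, ISBN, AName}.
The closure contains neither all of R1 = {Price, ISBN} nor all of R2 = {AuthID, ISBN, AName, Year, PubID}, so the common attributes are not a superkey of either fragment. The join is lossy.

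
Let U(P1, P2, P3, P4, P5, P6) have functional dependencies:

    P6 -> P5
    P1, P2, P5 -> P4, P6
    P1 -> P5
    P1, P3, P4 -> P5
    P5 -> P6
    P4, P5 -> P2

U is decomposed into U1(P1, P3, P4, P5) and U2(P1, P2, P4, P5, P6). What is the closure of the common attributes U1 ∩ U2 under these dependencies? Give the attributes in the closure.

U1 ∩ U2 = {P1, P4, P5}.
P5 → P6 applies, adding P6
P4, P5 → P2 applies, adding P2
Closure: {P1, P2, P4, P5, P6}.

P1, P2, P4, P5, P6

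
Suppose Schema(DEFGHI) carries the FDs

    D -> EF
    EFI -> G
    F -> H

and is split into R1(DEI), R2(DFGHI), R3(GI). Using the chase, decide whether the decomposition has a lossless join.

Yes

Chase test. Columns are DEFGHI; row i has aⱼ where attribute j ∈ Ri, else bᵢⱼ.
Initial tableau (one row per fragment):
  row 1: a1 a2 b13 b14 b15 a6
  row 2: a1 b22 a3 a4 a5 a6
  row 3: b31 b32 b33 a4 b35 a6
Rows 1 and 2 agree on D; apply D→EF and equate their EF entries.
Rows 1 and 2 agree on EFI; apply EFI→G and equate their G entries.
Rows 1 and 2 agree on F; apply F→H and equate their H entries.
Row 1 is now all distinguished symbols — the join is lossless.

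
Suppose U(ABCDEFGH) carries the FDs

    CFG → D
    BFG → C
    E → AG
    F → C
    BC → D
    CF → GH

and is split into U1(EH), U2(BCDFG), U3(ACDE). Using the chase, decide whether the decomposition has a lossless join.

Chase test. Columns are ABCDEFGH; row i has aⱼ where attribute j ∈ Ui, else bᵢⱼ.
Initial tableau (one row per fragment):
  row 1: b11 b12 b13 b14 a5 b16 b17 a8
  row 2: b21 a2 a3 a4 b25 a6 a7 b28
  row 3: a1 b32 a3 a4 a5 b36 b37 b38
Rows 1 and 3 agree on E; apply E→AG and equate their AG entries.
No row becomes fully distinguished — the join is lossy.

No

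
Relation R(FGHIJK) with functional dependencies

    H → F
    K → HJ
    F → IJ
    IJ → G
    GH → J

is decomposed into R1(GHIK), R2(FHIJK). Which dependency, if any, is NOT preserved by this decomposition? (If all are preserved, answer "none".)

Check IJ → G: no single fragment contains all of {GIJ}, and the restricted closure of {IJ} across the fragments never reaches {G}.
H → F is preserved.
K → HJ is preserved.
F → IJ is preserved.
GH → J is preserved.

IJ → G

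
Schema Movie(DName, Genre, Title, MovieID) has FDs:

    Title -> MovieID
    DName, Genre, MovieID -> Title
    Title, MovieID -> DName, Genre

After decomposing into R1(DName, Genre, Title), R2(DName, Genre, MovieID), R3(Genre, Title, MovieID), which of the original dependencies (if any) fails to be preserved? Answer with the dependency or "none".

Check DName, Genre, MovieID → Title: no single fragment contains all of {DName, Genre, Title, MovieID}, and the restricted closure of {DName, Genre, MovieID} across the fragments never reaches {Title}.
Title → MovieID is preserved.
Title, MovieID → DName, Genre is preserved.

DName, Genre, MovieID -> Title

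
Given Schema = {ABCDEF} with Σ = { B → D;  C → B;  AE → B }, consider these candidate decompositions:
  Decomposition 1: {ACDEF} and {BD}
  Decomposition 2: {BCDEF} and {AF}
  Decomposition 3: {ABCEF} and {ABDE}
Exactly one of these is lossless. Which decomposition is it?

Decomposition 1: common = {D}, closure = {D} → lossy.
Decomposition 2: common = {F}, closure = {F} → lossy.
Decomposition 3: common = {ABE}, closure = {ABDE} → lossless.

Decomposition 3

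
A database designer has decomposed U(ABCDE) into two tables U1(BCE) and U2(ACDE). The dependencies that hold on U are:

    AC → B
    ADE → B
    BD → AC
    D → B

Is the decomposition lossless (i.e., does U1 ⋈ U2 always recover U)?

No

Common attributes: U1 ∩ U2 = {CE}.
No dependency enlarges {CE}, so (CE)⁺ = {CE}.
The closure contains neither all of U1 = {BCE} nor all of U2 = {ACDE}, so the common attributes are not a superkey of either fragment. The join is lossy.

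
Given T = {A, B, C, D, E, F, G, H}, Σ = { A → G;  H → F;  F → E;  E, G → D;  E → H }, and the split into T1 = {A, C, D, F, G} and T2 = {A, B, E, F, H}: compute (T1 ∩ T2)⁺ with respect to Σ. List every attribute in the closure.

T1 ∩ T2 = {A, F}.
A → G applies, adding G
F → E applies, adding E
E, G → D applies, adding D
E → H applies, adding H
Closure: {A, D, E, F, G, H}.

A, D, E, F, G, H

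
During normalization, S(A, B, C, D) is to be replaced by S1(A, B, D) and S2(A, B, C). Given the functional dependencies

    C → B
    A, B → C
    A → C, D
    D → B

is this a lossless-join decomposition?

Common attributes: S1 ∩ S2 = {A, B}.
Closure of {A, B}: A, B → C applies, adding C; A → C, D applies, adding D. So (A, B)⁺ = {A, B, C, D}.
This closure contains every attribute of S1, so S1 ∩ S2 → S1. The join is lossless.

Yes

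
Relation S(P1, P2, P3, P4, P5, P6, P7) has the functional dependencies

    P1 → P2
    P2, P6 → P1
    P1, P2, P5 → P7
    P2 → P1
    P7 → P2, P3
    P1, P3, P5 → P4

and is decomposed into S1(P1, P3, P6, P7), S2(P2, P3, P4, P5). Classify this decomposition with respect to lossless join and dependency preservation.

lossy and not dependency-preserving

Lossless test: (P3)⁺ = {P3}, which is a superkey of neither fragment — lossy.
Dependency preservation: the restricted closure of {P1} across the fragments never reaches {P2}, so P1 → P2 cannot be enforced without a join — not preserved.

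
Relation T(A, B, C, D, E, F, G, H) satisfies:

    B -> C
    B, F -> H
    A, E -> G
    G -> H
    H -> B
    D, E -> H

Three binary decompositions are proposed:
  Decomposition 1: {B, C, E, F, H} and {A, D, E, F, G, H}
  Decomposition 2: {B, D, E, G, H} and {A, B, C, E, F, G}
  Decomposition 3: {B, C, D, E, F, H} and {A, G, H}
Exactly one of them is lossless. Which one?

Decomposition 1: common = {E, F, H}, closure = {B, C, E, F, H} → lossless.
Decomposition 2: common = {B, E, G}, closure = {B, C, E, G, H} → lossy.
Decomposition 3: common = {H}, closure = {B, C, H} → lossy.

Decomposition 1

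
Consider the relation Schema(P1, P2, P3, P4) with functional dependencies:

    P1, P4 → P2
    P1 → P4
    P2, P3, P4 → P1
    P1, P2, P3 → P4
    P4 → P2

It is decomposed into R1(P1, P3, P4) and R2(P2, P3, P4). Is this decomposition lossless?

Common attributes: R1 ∩ R2 = {P3, P4}.
Closure of {P3, P4}: P4 → P2 applies, adding P2; P2, P3, P4 → P1 applies, adding P1. So (P3, P4)⁺ = {P1, P2, P3, P4}.
This closure contains every attribute of R1, so R1 ∩ R2 → R1. The join is lossless.

Yes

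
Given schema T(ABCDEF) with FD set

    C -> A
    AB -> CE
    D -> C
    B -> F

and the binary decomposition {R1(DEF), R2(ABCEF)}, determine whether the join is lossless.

Common attributes: R1 ∩ R2 = {EF}.
No dependency enlarges {EF}, so (EF)⁺ = {EF}.
The closure contains neither all of R1 = {DEF} nor all of R2 = {ABCEF}, so the common attributes are not a superkey of either fragment. The join is lossy.

No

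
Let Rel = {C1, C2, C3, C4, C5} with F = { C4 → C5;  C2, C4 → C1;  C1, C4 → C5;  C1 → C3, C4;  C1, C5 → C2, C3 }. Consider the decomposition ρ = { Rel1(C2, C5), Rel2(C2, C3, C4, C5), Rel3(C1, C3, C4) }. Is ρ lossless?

Chase test. Columns are C1, C2, C3, C4, C5; row i has aⱼ where attribute j ∈ Reli, else bᵢⱼ.
Initial tableau (one row per fragment):
  row 1: b11 a2 b13 b14 a5
  row 2: b21 a2 a3 a4 a5
  row 3: a1 b32 a3 a4 b35
Rows 2 and 3 agree on C4; apply C4→C5 and equate their C5 entries.
No row becomes fully distinguished — the join is lossy.

No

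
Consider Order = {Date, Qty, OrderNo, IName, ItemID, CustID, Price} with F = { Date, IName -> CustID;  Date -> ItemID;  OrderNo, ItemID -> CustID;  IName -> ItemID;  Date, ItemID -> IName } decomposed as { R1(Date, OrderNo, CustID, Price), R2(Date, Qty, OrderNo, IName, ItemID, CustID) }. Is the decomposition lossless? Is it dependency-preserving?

lossy but dependency-preserving

Lossless test: (Date, OrderNo, CustID)⁺ = {Date, OrderNo, IName, ItemID, CustID}, which is a superkey of neither fragment — lossy.
Dependency preservation: every FD's attributes lie within a single fragment, so each can be enforced locally — preserved.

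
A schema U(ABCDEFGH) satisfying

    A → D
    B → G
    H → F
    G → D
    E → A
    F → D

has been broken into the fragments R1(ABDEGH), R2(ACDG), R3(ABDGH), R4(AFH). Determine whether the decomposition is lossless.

Chase test. Columns are ABCDEFGH; row i has aⱼ where attribute j ∈ Ri, else bᵢⱼ.
Initial tableau (one row per fragment):
  row 1: a1 a2 b13 a4 a5 b16 a7 a8
  row 2: a1 b22 a3 a4 b25 b26 a7 b28
  row 3: a1 a2 b33 a4 b35 b36 a7 a8
  row 4: a1 b42 b43 b44 b45 a6 b47 a8
Rows 1 and 4 agree on A; apply A→D and equate their D entries.
Rows 1 and 3 agree on H; apply H→F and equate their F entries.
Rows 1 and 4 agree on H; apply H→F and equate their F entries.
No row becomes fully distinguished — the join is lossy.

No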